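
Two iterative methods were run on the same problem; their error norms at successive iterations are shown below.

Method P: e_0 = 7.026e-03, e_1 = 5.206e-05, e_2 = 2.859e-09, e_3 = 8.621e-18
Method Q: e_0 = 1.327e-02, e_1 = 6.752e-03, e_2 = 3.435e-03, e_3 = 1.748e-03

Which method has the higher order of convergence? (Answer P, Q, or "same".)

P

Method P: p ≈ ln(8.621e-18/2.859e-09)/ln(2.859e-09/5.206e-05) ≈ 2.00.
Method Q: p ≈ ln(1.748e-03/3.435e-03)/ln(3.435e-03/6.752e-03) ≈ 1.00.
Method P has the higher order (≈2.0 vs ≈1.0).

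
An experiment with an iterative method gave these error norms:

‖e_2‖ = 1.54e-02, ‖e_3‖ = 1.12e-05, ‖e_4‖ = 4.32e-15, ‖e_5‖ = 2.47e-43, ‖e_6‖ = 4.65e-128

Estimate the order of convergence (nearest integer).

Consecutive ratios: ‖e_6‖/‖e_5‖ = 4.65e-128/2.47e-43 = 1.88259e-85, ‖e_5‖/‖e_4‖ = 2.47e-43/4.32e-15 = 5.71759e-29.
p ≈ ln(1.88259e-85)/ln(5.71759e-29) = -195.0871/-65.0314 ≈ 3.00.
So the convergence is cubic (order 3).

3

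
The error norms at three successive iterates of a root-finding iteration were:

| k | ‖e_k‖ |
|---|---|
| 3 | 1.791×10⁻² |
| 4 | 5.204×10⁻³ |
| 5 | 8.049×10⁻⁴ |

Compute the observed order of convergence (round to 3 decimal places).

p ≈ ln(‖e_5‖/‖e_4‖) / ln(‖e_4‖/‖e_3‖)
  = ln(8.049×10⁻⁴/5.204×10⁻³) / ln(5.204×10⁻³/1.791×10⁻²)
  = ln(0.154669) / ln(0.290564)
  = -1.866468 / -1.235931 ≈ 1.510172

1.510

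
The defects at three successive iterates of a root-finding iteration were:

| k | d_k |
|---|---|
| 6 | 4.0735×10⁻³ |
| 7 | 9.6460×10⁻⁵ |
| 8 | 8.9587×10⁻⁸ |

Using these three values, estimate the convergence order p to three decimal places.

1.865

p ≈ ln(d_8/d_7) / ln(d_7/d_6)
  = ln(8.9587×10⁻⁸/9.6460×10⁻⁵) / ln(9.6460×10⁻⁵/4.0735×10⁻³)
  = ln(0.000928748) / ln(0.0236799)
  = -6.981673 / -3.743129 ≈ 1.865197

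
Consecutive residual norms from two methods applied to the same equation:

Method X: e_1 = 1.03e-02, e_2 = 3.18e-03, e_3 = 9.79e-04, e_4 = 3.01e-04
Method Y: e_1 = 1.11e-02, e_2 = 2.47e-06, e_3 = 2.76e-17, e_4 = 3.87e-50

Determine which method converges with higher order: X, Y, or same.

Y

Method X: p ≈ ln(3.01e-04/9.79e-04)/ln(9.79e-04/3.18e-03) ≈ 1.00.
Method Y: p ≈ ln(3.87e-50/2.76e-17)/ln(2.76e-17/2.47e-06) ≈ 3.00.
Method Y has the higher order (≈3.0 vs ≈1.0).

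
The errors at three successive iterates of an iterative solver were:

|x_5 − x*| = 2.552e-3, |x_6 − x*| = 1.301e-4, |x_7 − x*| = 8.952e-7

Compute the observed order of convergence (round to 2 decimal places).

1.67

p ≈ ln(|x_7 − x*|/|x_6 − x*|) / ln(|x_6 − x*|/|x_5 − x*|)
  = ln(8.952e-7/1.301e-4) / ln(1.301e-4/2.552e-3)
  = ln(0.00688086) / ln(0.0509796)
  = -4.97901 / -2.97633 ≈ 1.67287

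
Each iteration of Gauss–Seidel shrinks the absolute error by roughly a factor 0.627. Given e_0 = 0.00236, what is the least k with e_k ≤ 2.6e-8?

25

After k steps, e_k ≈ 0.00236·0.627^k.
Need 0.627^k ≤ 2.6e-8/0.00236 = 1.10169e-05.
k ≥ ln(1.10169e-05)/ln(0.627) = -11.4161/-0.46681 = 24.456.
Smallest integer k = 25.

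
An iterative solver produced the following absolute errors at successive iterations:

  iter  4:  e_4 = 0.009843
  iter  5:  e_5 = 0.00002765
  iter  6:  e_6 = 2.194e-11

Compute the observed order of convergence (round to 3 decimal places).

2.391

p ≈ ln(e_6/e_5) / ln(e_5/e_4)
  = ln(2.194e-11/0.00002765) / ln(0.00002765/0.009843)
  = ln(7.9349e-07) / ln(0.0028091)
  = -14.046825 / -5.874891 ≈ 2.390993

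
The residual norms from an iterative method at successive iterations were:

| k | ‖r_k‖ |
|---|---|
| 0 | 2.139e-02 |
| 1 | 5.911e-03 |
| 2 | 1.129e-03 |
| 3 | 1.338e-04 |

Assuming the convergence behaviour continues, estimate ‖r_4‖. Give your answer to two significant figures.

8.6e-6

First estimate the order: p ≈ ln(‖r_3‖/‖r_2‖) / ln(‖r_2‖/‖r_1‖) = ln(1.338e-04/1.129e-03)/ln(1.129e-03/5.911e-03) = ln(0.118512)/ln(0.191) ≈ 1.2883.
Then ‖r_4‖ ≈ ‖r_3‖·(‖r_3‖/‖r_2‖)^p = 1.338e-04·(0.118512)^1.2883 = 1.338e-04·0.0640808 ≈ 8.574e-06.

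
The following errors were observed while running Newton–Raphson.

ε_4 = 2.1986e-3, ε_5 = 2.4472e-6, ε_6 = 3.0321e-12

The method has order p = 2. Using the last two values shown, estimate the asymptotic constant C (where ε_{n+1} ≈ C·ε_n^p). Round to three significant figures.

0.506

C ≈ ε_6 / ε_5^2
  = 3.0321e-12 / (2.4472e-6)^2
  = 3.0321e-12 / 5.98879e-12 ≈ 0.5063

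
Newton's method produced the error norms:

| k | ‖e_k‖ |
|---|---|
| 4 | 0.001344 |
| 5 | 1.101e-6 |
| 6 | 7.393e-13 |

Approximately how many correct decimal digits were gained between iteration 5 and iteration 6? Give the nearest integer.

Digits gained ≈ log₁₀(‖e_5‖/‖e_6‖) = log₁₀(1.101e-6/7.393e-13) = log₁₀(1.48925e+06) ≈ 6.173.

6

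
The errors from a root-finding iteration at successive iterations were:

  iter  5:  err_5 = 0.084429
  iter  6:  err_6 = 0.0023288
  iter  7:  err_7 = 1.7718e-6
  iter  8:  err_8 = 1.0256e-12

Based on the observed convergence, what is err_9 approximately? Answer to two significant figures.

First estimate the order: p ≈ ln(err_8/err_7) / ln(err_7/err_6) = ln(1.0256e-12/1.7718e-6)/ln(1.7718e-6/0.0023288) = ln(5.78846e-07)/ln(0.000760821) ≈ 2.0000.
Then err_9 ≈ err_8·(err_8/err_7)^p = 1.0256e-12·(5.78846e-07)^2.0000 = 1.0256e-12·3.35063e-13 ≈ 3.436e-25.

3.4e-25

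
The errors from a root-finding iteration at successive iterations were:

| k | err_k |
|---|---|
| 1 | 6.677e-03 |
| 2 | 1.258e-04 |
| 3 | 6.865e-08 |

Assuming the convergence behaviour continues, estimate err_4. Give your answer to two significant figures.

First estimate the order: p ≈ ln(err_3/err_2) / ln(err_2/err_1) = ln(6.865e-08/1.258e-04)/ln(1.258e-04/6.677e-03) = ln(0.000545707)/ln(0.0188408) ≈ 1.8917.
Then err_4 ≈ err_3·(err_3/err_2)^p = 6.865e-08·(0.000545707)^1.8917 = 6.865e-08·6.71903e-07 ≈ 4.613e-14.

4.6e-14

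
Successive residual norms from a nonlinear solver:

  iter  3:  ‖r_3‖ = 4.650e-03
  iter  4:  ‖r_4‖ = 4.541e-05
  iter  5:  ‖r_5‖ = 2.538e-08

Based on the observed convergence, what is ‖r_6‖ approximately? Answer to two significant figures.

1.4e-13

First estimate the order: p ≈ ln(‖r_5‖/‖r_4‖) / ln(‖r_4‖/‖r_3‖) = ln(2.538e-08/4.541e-05)/ln(4.541e-05/4.650e-03) = ln(0.000558908)/ln(0.00976559) ≈ 1.6180.
Then ‖r_6‖ ≈ ‖r_5‖·(‖r_5‖/‖r_4‖)^p = 2.538e-08·(0.000558908)^1.6180 = 2.538e-08·5.46005e-06 ≈ 1.386e-13.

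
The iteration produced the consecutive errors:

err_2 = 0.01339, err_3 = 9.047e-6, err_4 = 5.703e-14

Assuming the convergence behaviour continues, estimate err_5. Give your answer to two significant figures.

First estimate the order: p ≈ ln(err_4/err_3) / ln(err_3/err_2) = ln(5.703e-14/9.047e-6)/ln(9.047e-6/0.01339) = ln(6.30375e-09)/ln(0.000675653) ≈ 2.5867.
Then err_5 ≈ err_4·(err_4/err_3)^p = 5.703e-14·(6.30375e-09)^2.5867 = 5.703e-14·6.13794e-22 ≈ 3.5e-35.

3.5e-35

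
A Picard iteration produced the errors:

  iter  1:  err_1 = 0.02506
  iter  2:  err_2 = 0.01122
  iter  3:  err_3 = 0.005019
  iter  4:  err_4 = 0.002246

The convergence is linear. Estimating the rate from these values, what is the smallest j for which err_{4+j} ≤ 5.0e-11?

22

Rate ρ ≈ err_4/err_3 = 0.002246/0.005019 = 0.4475.
After j more steps, err_{4+j} ≈ 0.002246·ρ^j; need ρ^j ≤ 5.0e-11/0.002246 = 2.22618e-08.
j ≥ ln(2.22618e-08)/ln(0.4475) = -17.6204/-0.80408 = 21.914.
So 22 more iterations are needed.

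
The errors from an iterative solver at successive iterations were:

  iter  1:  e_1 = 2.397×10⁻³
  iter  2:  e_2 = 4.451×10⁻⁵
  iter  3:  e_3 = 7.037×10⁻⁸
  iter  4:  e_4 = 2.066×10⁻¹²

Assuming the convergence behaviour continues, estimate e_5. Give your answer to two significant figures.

9.6e-20

First estimate the order: p ≈ ln(e_4/e_3) / ln(e_3/e_2) = ln(2.066×10⁻¹²/7.037×10⁻⁸)/ln(7.037×10⁻⁸/4.451×10⁻⁵) = ln(2.93591e-05)/ln(0.00158099) ≈ 1.6180.
Then e_5 ≈ e_4·(e_4/e_3)^p = 2.066×10⁻¹²·(2.93591e-05)^1.6180 = 2.066×10⁻¹²·4.6431e-08 ≈ 9.593e-20.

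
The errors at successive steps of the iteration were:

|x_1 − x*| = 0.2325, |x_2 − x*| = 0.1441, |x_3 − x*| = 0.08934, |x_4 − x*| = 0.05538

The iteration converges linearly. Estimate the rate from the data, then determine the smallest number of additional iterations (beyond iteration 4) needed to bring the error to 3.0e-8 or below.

31

Rate ρ ≈ |x_4 − x*|/|x_3 − x*| = 0.05538/0.08934 = 0.6199.
After j more steps, |x_{4+j} − x*| ≈ 0.05538·ρ^j; need ρ^j ≤ 3.0e-8/0.05538 = 5.41712e-07.
j ≥ ln(5.41712e-07)/ln(0.6199) = -14.4285/-0.47820 = 30.173.
So 31 more iterations are needed.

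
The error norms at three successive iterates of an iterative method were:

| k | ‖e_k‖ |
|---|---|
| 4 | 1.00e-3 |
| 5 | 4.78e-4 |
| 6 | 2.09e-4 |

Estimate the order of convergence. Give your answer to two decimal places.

1.12

p ≈ ln(‖e_6‖/‖e_5‖) / ln(‖e_5‖/‖e_4‖)
  = ln(2.09e-4/4.78e-4) / ln(4.78e-4/1.00e-3)
  = ln(0.437238) / ln(0.478)
  = -0.82728 / -0.73814 ≈ 1.12076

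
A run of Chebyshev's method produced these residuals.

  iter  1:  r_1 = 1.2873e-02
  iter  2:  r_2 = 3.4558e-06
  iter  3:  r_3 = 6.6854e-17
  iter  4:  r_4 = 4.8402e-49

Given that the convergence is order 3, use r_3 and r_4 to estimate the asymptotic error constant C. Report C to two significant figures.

C ≈ r_4 / r_3^3
  = 4.8402e-49 / (6.6854e-17)^3
  = 4.8402e-49 / 2.98801e-49 ≈ 1.6199

1.6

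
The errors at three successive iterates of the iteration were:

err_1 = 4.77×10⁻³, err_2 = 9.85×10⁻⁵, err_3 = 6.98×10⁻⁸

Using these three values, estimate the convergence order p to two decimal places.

p ≈ ln(err_3/err_2) / ln(err_2/err_1)
  = ln(6.98×10⁻⁸/9.85×10⁻⁵) / ln(9.85×10⁻⁵/4.77×10⁻³)
  = ln(0.000708629) / ln(0.0206499)
  = -7.25218 / -3.88004 ≈ 1.86910

1.87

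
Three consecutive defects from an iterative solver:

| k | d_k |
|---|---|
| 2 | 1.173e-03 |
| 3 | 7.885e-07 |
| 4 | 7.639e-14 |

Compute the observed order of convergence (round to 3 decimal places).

p ≈ ln(d_4/d_3) / ln(d_3/d_2)
  = ln(7.639e-14/7.885e-07) / ln(7.885e-07/1.173e-03)
  = ln(9.68802e-08) / ln(0.000672208)
  = -16.149791 / -7.304943 ≈ 2.210803

2.211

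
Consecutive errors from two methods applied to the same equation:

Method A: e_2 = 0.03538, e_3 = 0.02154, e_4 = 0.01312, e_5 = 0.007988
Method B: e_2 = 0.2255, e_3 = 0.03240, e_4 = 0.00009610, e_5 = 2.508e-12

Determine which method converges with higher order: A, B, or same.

B

Method A: p ≈ ln(0.007988/0.01312)/ln(0.01312/0.02154) ≈ 1.00.
Method B: p ≈ ln(2.508e-12/0.00009610)/ln(0.00009610/0.03240) ≈ 3.00.
Method B has the higher order (≈3.0 vs ≈1.0).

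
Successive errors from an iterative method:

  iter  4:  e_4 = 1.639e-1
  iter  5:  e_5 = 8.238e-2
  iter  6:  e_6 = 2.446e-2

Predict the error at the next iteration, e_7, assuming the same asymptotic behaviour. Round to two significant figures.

2.9e-3

First estimate the order: p ≈ ln(e_6/e_5) / ln(e_5/e_4) = ln(2.446e-2/8.238e-2)/ln(8.238e-2/1.639e-1) = ln(0.296917)/ln(0.502624) ≈ 1.7652.
Then e_7 ≈ e_6·(e_6/e_5)^p = 2.446e-2·(0.296917)^1.7652 = 2.446e-2·0.117245 ≈ 0.002868.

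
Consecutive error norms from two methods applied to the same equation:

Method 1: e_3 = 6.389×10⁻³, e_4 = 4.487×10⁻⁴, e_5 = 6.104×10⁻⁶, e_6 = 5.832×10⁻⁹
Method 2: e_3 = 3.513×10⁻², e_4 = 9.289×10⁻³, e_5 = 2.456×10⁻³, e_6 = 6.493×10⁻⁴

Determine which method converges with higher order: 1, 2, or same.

Method 1: p ≈ ln(5.832×10⁻⁹/6.104×10⁻⁶)/ln(6.104×10⁻⁶/4.487×10⁻⁴) ≈ 1.62.
Method 2: p ≈ ln(6.493×10⁻⁴/2.456×10⁻³)/ln(2.456×10⁻³/9.289×10⁻³) ≈ 1.00.
Method 1 has the higher order (≈1.6 vs ≈1.0).

1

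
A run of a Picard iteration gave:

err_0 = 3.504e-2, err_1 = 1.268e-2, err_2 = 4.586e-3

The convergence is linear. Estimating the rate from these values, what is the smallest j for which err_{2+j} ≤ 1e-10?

18

Rate ρ ≈ err_2/err_1 = 4.586e-3/1.268e-2 = 0.3617.
After j more steps, err_{2+j} ≈ 4.586e-3·ρ^j; need ρ^j ≤ 1e-10/4.586e-3 = 2.18055e-08.
j ≥ ln(2.18055e-08)/ln(0.3617) = -17.6411/-1.01694 = 17.347.
So 18 more iterations are needed.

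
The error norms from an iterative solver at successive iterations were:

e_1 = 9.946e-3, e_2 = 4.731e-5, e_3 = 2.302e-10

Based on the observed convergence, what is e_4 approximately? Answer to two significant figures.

1.6e-22

First estimate the order: p ≈ ln(e_3/e_2) / ln(e_2/e_1) = ln(2.302e-10/4.731e-5)/ln(4.731e-5/9.946e-3) = ln(4.86578e-06)/ln(0.00475669) ≈ 2.2874.
Then e_4 ≈ e_3·(e_3/e_2)^p = 2.302e-10·(4.86578e-06)^2.2874 = 2.302e-10·7.03708e-13 ≈ 1.62e-22.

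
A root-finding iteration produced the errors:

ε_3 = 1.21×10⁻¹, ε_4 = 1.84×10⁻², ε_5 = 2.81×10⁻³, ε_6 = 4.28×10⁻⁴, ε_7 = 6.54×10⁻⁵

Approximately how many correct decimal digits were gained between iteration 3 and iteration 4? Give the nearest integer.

1

Digits gained ≈ log₁₀(ε_3/ε_4) = log₁₀(1.21×10⁻¹/1.84×10⁻²) = log₁₀(6.57609) ≈ 0.818.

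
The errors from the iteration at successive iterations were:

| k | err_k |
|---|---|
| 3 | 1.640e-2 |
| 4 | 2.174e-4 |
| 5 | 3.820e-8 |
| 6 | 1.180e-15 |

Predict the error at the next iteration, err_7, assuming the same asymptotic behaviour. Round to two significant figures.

First estimate the order: p ≈ ln(err_6/err_5) / ln(err_5/err_4) = ln(1.180e-15/3.820e-8)/ln(3.820e-8/2.174e-4) = ln(3.08901e-08)/ln(0.000175713) ≈ 1.9999.
Then err_7 ≈ err_6·(err_6/err_5)^p = 1.180e-15·(3.08901e-08)^1.9999 = 1.180e-15·9.5585e-16 ≈ 1.128e-30.

1.1e-30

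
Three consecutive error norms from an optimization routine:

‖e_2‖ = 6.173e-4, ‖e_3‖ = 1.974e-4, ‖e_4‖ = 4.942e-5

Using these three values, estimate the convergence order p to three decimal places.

1.215

p ≈ ln(‖e_4‖/‖e_3‖) / ln(‖e_3‖/‖e_2‖)
  = ln(4.942e-5/1.974e-4) / ln(1.974e-4/6.173e-4)
  = ln(0.250355) / ln(0.31978)
  = -1.384875 / -1.140122 ≈ 1.214673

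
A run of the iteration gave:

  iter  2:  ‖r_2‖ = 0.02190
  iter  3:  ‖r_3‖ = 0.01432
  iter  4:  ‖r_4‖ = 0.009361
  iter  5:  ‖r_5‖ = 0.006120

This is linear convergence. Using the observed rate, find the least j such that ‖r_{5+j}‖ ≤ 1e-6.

Rate ρ ≈ ‖r_5‖/‖r_4‖ = 0.006120/0.009361 = 0.6538.
After j more steps, ‖r_{5+j}‖ ≈ 0.006120·ρ^j; need ρ^j ≤ 1e-6/0.006120 = 0.000163399.
j ≥ ln(0.000163399)/ln(0.6538) = -8.7193/-0.42495 = 20.518.
So 21 more iterations are needed.

21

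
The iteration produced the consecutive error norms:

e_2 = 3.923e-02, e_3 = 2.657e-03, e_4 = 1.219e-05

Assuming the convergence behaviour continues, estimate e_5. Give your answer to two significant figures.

First estimate the order: p ≈ ln(e_4/e_3) / ln(e_3/e_2) = ln(1.219e-05/2.657e-03)/ln(2.657e-03/3.923e-02) = ln(0.00458788)/ln(0.0677288) ≈ 1.9999.
Then e_5 ≈ e_4·(e_4/e_3)^p = 1.219e-05·(0.00458788)^1.9999 = 1.219e-05·2.106e-05 ≈ 2.567e-10.

2.6e-10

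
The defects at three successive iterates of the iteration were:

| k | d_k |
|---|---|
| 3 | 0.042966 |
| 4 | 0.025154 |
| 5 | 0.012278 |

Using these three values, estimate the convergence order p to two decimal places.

1.34

p ≈ ln(d_5/d_4) / ln(d_4/d_3)
  = ln(0.012278/0.025154) / ln(0.025154/0.042966)
  = ln(0.488113) / ln(0.58544)
  = -0.71721 / -0.53539 ≈ 1.33960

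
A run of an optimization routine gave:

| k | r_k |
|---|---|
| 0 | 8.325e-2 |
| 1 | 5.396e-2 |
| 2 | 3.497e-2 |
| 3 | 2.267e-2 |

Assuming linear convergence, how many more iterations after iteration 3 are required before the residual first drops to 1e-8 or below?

Rate ρ ≈ r_3/r_2 = 2.267e-2/3.497e-2 = 0.6483.
After j more steps, r_{3+j} ≈ 2.267e-2·ρ^j; need ρ^j ≤ 1e-8/2.267e-2 = 4.41112e-07.
j ≥ ln(4.41112e-07)/ln(0.6483) = -14.6340/-0.43340 = 33.766.
So 34 more iterations are needed.

34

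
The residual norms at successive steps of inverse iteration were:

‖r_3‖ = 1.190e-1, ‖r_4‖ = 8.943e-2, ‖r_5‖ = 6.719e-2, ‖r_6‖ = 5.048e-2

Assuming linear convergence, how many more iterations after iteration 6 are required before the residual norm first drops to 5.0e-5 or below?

Rate ρ ≈ ‖r_6‖/‖r_5‖ = 5.048e-2/6.719e-2 = 0.7513.
After j more steps, ‖r_{6+j}‖ ≈ 5.048e-2·ρ^j; need ρ^j ≤ 5.0e-5/5.048e-2 = 0.000990491.
j ≥ ln(0.000990491)/ln(0.7513) = -6.9173/-0.28595 = 24.191.
So 25 more iterations are needed.

25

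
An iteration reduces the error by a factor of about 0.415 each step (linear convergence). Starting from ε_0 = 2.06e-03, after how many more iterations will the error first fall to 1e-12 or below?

After k steps, ε_k ≈ 2.06e-03·0.415^k.
Need 0.415^k ≤ 1e-12/2.06e-03 = 4.85437e-10.
k ≥ ln(4.85437e-10)/ln(0.415) = -21.4460/-0.87948 = 24.385.
Smallest integer k = 25.

25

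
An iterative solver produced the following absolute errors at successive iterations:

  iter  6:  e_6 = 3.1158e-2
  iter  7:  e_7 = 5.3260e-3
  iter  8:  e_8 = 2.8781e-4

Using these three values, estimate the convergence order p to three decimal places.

1.652

p ≈ ln(e_8/e_7) / ln(e_7/e_6)
  = ln(2.8781e-4/5.3260e-3) / ln(5.3260e-3/3.1158e-2)
  = ln(0.0540387) / ln(0.170935)
  = -2.918055 / -1.766472 ≈ 1.651911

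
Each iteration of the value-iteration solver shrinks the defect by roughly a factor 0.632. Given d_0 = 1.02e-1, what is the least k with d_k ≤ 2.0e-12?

54

After k steps, d_k ≈ 1.02e-1·0.632^k.
Need 0.632^k ≤ 2.0e-12/1.02e-1 = 1.96078e-11.
k ≥ ln(1.96078e-11)/ln(0.632) = -24.6551/-0.45887 = 53.730.
Smallest integer k = 54.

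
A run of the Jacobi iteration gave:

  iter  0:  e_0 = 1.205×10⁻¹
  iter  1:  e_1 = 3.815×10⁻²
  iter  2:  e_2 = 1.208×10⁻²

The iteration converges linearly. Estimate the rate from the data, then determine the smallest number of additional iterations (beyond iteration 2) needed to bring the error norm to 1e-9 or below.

15

Rate ρ ≈ e_2/e_1 = 1.208×10⁻²/3.815×10⁻² = 0.3166.
After j more steps, e_{2+j} ≈ 1.208×10⁻²·ρ^j; need ρ^j ≤ 1e-9/1.208×10⁻² = 8.27815e-08.
j ≥ ln(8.27815e-08)/ln(0.3166) = -16.3071/-1.15012 = 14.179.
So 15 more iterations are needed.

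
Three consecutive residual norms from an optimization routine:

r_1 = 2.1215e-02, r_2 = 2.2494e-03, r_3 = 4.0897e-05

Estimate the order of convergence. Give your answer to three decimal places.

1.786

p ≈ ln(r_3/r_2) / ln(r_2/r_1)
  = ln(4.0897e-05/2.2494e-03) / ln(2.2494e-03/2.1215e-02)
  = ln(0.0181813) / ln(0.106029)
  = -4.007362 / -2.244043 ≈ 1.785778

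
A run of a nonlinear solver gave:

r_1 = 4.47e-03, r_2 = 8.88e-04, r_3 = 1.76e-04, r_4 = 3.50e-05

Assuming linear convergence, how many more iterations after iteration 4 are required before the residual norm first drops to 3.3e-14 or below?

13

Rate ρ ≈ r_4/r_3 = 3.50e-05/1.76e-04 = 0.1989.
After j more steps, r_{4+j} ≈ 3.50e-05·ρ^j; need ρ^j ≤ 3.3e-14/3.50e-05 = 9.42857e-10.
j ≥ ln(9.42857e-10)/ln(0.1989) = -20.7821/-1.61495 = 12.869.
So 13 more iterations are needed.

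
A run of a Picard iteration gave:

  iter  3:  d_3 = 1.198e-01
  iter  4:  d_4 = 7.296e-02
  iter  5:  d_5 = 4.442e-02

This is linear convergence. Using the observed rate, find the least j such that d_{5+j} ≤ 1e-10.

41

Rate ρ ≈ d_5/d_4 = 4.442e-02/7.296e-02 = 0.6088.
After j more steps, d_{5+j} ≈ 4.442e-02·ρ^j; need ρ^j ≤ 1e-10/4.442e-02 = 2.25124e-09.
j ≥ ln(2.25124e-09)/ln(0.6088) = -19.9118/-0.49627 = 40.123.
So 41 more iterations are needed.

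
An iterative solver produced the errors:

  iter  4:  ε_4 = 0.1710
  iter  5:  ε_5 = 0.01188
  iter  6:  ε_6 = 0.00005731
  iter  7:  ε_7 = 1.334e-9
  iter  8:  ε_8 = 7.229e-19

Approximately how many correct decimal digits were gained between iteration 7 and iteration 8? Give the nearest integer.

Digits gained ≈ log₁₀(ε_7/ε_8) = log₁₀(1.334e-9/7.229e-19) = log₁₀(1.84535e+09) ≈ 9.266.

9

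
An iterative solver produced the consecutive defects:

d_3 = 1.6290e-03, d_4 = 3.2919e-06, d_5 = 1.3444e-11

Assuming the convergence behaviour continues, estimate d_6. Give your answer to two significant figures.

First estimate the order: p ≈ ln(d_5/d_4) / ln(d_4/d_3) = ln(1.3444e-11/3.2919e-06)/ln(3.2919e-06/1.6290e-03) = ln(4.08396e-06)/ln(0.00202081) ≈ 2.0000.
Then d_6 ≈ d_5·(d_5/d_4)^p = 1.3444e-11·(4.08396e-06)^2.0000 = 1.3444e-11·1.66787e-11 ≈ 2.242e-22.

2.2e-22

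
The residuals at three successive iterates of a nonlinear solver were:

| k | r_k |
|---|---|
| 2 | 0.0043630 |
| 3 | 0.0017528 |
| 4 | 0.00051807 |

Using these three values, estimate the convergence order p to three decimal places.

1.337

p ≈ ln(r_4/r_3) / ln(r_3/r_2)
  = ln(0.00051807/0.0017528) / ln(0.0017528/0.0043630)
  = ln(0.295567) / ln(0.401742)
  = -1.218860 / -0.911945 ≈ 1.336550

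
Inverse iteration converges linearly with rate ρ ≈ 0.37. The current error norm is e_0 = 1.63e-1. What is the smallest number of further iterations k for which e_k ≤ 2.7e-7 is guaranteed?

14

After k steps, e_k ≈ 1.63e-1·0.37^k.
Need 0.37^k ≤ 2.7e-7/1.63e-1 = 1.65644e-06.
k ≥ ln(1.65644e-06)/ln(0.37) = -13.3108/-0.99425 = 13.388.
Smallest integer k = 14.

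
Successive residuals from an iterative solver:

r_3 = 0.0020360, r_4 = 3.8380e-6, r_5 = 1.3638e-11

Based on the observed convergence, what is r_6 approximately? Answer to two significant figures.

First estimate the order: p ≈ ln(r_5/r_4) / ln(r_4/r_3) = ln(1.3638e-11/3.8380e-6)/ln(3.8380e-6/0.0020360) = ln(3.55341e-06)/ln(0.00188507) ≈ 2.0000.
Then r_6 ≈ r_5·(r_5/r_4)^p = 1.3638e-11·(3.55341e-06)^2.0000 = 1.3638e-11·1.26267e-11 ≈ 1.722e-22.

1.7e-22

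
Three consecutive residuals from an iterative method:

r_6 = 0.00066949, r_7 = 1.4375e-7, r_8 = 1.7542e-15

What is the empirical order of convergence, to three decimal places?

2.157

p ≈ ln(r_8/r_7) / ln(r_7/r_6)
  = ln(1.7542e-15/1.4375e-7) / ln(1.4375e-7/0.00066949)
  = ln(1.22031e-08) / ln(0.000214716)
  = -18.221576 / -8.446194 ≈ 2.157371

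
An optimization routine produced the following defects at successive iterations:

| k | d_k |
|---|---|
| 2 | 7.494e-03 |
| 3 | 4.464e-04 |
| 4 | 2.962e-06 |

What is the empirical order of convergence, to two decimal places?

1.78

p ≈ ln(d_4/d_3) / ln(d_3/d_2)
  = ln(2.962e-06/4.464e-04) / ln(4.464e-04/7.494e-03)
  = ln(0.0066353) / ln(0.0595677)
  = -5.01535 / -2.82064 ≈ 1.77809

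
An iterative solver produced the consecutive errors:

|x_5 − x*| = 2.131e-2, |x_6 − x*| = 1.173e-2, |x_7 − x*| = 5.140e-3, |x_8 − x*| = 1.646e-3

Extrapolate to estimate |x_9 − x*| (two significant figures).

3.4e-4

First estimate the order: p ≈ ln(|x_8 − x*|/|x_7 − x*|) / ln(|x_7 − x*|/|x_6 − x*|) = ln(1.646e-3/5.140e-3)/ln(5.140e-3/1.173e-2) = ln(0.320233)/ln(0.438193) ≈ 1.3801.
Then |x_9 − x*| ≈ |x_8 − x*|·(|x_8 − x*|/|x_7 − x*|)^p = 1.646e-3·(0.320233)^1.3801 = 1.646e-3·0.207727 ≈ 0.0003419.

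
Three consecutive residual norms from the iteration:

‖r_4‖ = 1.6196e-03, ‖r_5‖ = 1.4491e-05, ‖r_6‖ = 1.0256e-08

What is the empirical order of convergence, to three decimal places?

p ≈ ln(‖r_6‖/‖r_5‖) / ln(‖r_5‖/‖r_4‖)
  = ln(1.0256e-08/1.4491e-05) / ln(1.4491e-05/1.6196e-03)
  = ln(0.00070775) / ln(0.00894727)
  = -7.253420 / -4.716407 ≈ 1.537912

1.538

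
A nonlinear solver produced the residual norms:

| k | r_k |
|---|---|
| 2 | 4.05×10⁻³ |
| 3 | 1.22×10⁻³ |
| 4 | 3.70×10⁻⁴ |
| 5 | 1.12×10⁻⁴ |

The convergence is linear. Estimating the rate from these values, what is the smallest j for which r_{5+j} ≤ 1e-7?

Rate ρ ≈ r_5/r_4 = 1.12×10⁻⁴/3.70×10⁻⁴ = 0.3027.
After j more steps, r_{5+j} ≈ 1.12×10⁻⁴·ρ^j; need ρ^j ≤ 1e-7/1.12×10⁻⁴ = 0.000892857.
j ≥ ln(0.000892857)/ln(0.3027) = -7.0211/-1.19501 = 5.875.
So 6 more iterations are needed.

6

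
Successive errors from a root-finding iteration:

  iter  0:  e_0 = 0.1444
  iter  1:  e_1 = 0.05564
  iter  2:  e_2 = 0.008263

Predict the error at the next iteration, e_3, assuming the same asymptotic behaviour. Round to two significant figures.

1.8e-4

First estimate the order: p ≈ ln(e_2/e_1) / ln(e_1/e_0) = ln(0.008263/0.05564)/ln(0.05564/0.1444) = ln(0.148508)/ln(0.385319) ≈ 1.9997.
Then e_3 ≈ e_2·(e_2/e_1)^p = 0.008263·(0.148508)^1.9997 = 0.008263·0.0220672 ≈ 0.0001823.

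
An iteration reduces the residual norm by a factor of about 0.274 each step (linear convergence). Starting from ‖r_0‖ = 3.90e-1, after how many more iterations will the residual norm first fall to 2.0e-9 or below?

15

After k steps, ‖r_k‖ ≈ 3.90e-1·0.274^k.
Need 0.274^k ≤ 2.0e-9/3.90e-1 = 5.12821e-09.
k ≥ ln(5.12821e-09)/ln(0.274) = -19.0885/-1.29463 = 14.744.
Smallest integer k = 15.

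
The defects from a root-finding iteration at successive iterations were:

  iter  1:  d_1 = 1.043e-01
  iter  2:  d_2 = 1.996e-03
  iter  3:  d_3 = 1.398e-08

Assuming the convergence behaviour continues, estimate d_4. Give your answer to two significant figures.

First estimate the order: p ≈ ln(d_3/d_2) / ln(d_2/d_1) = ln(1.398e-08/1.996e-03)/ln(1.996e-03/1.043e-01) = ln(7.00401e-06)/ln(0.0191371) ≈ 3.0002.
Then d_4 ≈ d_3·(d_3/d_2)^p = 1.398e-08·(7.00401e-06)^3.0002 = 1.398e-08·3.42775e-16 ≈ 4.792e-24.

4.8e-24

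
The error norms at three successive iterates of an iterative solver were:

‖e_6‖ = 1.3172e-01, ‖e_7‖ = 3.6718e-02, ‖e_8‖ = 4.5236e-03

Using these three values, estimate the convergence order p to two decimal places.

p ≈ ln(‖e_8‖/‖e_7‖) / ln(‖e_7‖/‖e_6‖)
  = ln(4.5236e-03/3.6718e-02) / ln(3.6718e-02/1.3172e-01)
  = ln(0.123198) / ln(0.278758)
  = -2.09396 / -1.27741 ≈ 1.63922

1.64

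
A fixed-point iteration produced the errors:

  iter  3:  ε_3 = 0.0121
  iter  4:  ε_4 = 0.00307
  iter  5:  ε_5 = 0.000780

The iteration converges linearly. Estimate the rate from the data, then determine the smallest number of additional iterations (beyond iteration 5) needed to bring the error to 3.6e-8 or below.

Rate ρ ≈ ε_5/ε_4 = 0.000780/0.00307 = 0.2541.
After j more steps, ε_{5+j} ≈ 0.000780·ρ^j; need ρ^j ≤ 3.6e-8/0.000780 = 4.61538e-05.
j ≥ ln(4.61538e-05)/ln(0.2541) = -9.9835/-1.37003 = 7.287.
So 8 more iterations are needed.

8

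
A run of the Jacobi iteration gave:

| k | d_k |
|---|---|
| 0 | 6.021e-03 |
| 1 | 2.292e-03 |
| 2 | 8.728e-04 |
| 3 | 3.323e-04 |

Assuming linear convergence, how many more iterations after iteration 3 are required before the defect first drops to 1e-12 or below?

21

Rate ρ ≈ d_3/d_2 = 3.323e-04/8.728e-04 = 0.3807.
After j more steps, d_{3+j} ≈ 3.323e-04·ρ^j; need ρ^j ≤ 1e-12/3.323e-04 = 3.00933e-09.
j ≥ ln(3.00933e-09)/ln(0.3807) = -19.6215/-0.96574 = 20.318.
So 21 more iterations are needed.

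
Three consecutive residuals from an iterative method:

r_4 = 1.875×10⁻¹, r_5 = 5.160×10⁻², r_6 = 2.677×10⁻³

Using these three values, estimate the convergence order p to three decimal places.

2.293

p ≈ ln(r_6/r_5) / ln(r_5/r_4)
  = ln(2.677×10⁻³/5.160×10⁻²) / ln(5.160×10⁻²/1.875×10⁻¹)
  = ln(0.0518798) / ln(0.2752)
  = -2.958826 / -1.290257 ≈ 2.293207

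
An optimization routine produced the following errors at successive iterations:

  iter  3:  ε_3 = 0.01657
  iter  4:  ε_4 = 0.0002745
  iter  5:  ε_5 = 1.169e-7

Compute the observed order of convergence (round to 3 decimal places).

p ≈ ln(ε_5/ε_4) / ln(ε_4/ε_3)
  = ln(1.169e-7/0.0002745) / ln(0.0002745/0.01657)
  = ln(0.000425865) / ln(0.0165661)
  = -7.761388 / -4.100397 ≈ 1.892838

1.893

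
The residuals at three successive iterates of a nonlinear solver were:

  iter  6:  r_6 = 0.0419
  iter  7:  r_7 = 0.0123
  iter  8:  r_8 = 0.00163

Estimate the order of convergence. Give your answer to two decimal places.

p ≈ ln(r_8/r_7) / ln(r_7/r_6)
  = ln(0.00163/0.0123) / ln(0.0123/0.0419)
  = ln(0.13252) / ln(0.293556)
  = -2.02102 / -1.22569 ≈ 1.64888

1.65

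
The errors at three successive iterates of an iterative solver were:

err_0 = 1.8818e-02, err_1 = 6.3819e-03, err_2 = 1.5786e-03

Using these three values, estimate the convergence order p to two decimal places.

p ≈ ln(err_2/err_1) / ln(err_1/err_0)
  = ln(1.5786e-03/6.3819e-03) / ln(6.3819e-03/1.8818e-02)
  = ln(0.247356) / ln(0.339138)
  = -1.39693 / -1.08135 ≈ 1.29184

1.29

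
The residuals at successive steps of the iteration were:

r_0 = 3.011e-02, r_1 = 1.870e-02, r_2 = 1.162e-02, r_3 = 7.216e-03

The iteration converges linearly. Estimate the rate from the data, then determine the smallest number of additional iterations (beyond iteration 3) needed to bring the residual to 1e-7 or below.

Rate ρ ≈ r_3/r_2 = 7.216e-03/1.162e-02 = 0.6210.
After j more steps, r_{3+j} ≈ 7.216e-03·ρ^j; need ρ^j ≤ 1e-7/7.216e-03 = 1.38581e-05.
j ≥ ln(1.38581e-05)/ln(0.6210) = -11.1866/-0.47642 = 23.481.
So 24 more iterations are needed.

24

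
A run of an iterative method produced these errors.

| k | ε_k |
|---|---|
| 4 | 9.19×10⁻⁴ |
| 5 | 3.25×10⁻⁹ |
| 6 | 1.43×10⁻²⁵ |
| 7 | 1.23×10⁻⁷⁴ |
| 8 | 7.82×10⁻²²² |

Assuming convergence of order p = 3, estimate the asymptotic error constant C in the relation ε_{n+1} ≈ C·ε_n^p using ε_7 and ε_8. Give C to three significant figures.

C ≈ ε_8 / ε_7^3
  = 7.82×10⁻²²² / (1.23×10⁻⁷⁴)^3
  = 7.82×10⁻²²² / 1.86087e-222 ≈ 4.2023

4.20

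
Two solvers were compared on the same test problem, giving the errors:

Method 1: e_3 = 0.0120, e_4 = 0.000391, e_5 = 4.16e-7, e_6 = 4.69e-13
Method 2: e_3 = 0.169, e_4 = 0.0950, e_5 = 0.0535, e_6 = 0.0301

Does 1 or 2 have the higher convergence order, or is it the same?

Method 1: p ≈ ln(4.69e-13/4.16e-7)/ln(4.16e-7/0.000391) ≈ 2.00.
Method 2: p ≈ ln(0.0301/0.0535)/ln(0.0535/0.0950) ≈ 1.00.
Method 1 has the higher order (≈2.0 vs ≈1.0).

1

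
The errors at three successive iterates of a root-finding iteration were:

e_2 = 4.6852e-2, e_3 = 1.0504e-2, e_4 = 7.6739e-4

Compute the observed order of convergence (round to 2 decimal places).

1.75

p ≈ ln(e_4/e_3) / ln(e_3/e_2)
  = ln(7.6739e-4/1.0504e-2) / ln(1.0504e-2/4.6852e-2)
  = ln(0.0730569) / ln(0.224195)
  = -2.61652 / -1.49524 ≈ 1.74990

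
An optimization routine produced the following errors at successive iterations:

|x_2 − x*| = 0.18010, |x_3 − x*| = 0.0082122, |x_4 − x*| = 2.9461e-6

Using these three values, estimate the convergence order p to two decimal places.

p ≈ ln(|x_4 − x*|/|x_3 − x*|) / ln(|x_3 − x*|/|x_2 − x*|)
  = ln(2.9461e-6/0.0082122) / ln(0.0082122/0.18010)
  = ln(0.000358747) / ln(0.045598)
  = -7.93289 / -3.08789 ≈ 2.56903

2.57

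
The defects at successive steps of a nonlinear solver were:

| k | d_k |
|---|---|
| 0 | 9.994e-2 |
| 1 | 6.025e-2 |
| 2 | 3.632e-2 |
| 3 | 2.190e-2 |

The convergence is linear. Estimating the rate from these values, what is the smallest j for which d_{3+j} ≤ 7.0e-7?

Rate ρ ≈ d_3/d_2 = 2.190e-2/3.632e-2 = 0.6030.
After j more steps, d_{3+j} ≈ 2.190e-2·ρ^j; need ρ^j ≤ 7.0e-7/2.190e-2 = 3.19635e-05.
j ≥ ln(3.19635e-05)/ln(0.6030) = -10.3509/-0.50584 = 20.463.
So 21 more iterations are needed.

21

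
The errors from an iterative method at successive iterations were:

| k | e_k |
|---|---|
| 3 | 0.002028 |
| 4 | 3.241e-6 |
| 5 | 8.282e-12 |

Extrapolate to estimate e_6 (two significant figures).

5.4e-23

First estimate the order: p ≈ ln(e_5/e_4) / ln(e_4/e_3) = ln(8.282e-12/3.241e-6)/ln(3.241e-6/0.002028) = ln(2.55538e-06)/ln(0.00159813) ≈ 1.9999.
Then e_6 ≈ e_5·(e_5/e_4)^p = 8.282e-12·(2.55538e-06)^1.9999 = 8.282e-12·6.53838e-12 ≈ 5.415e-23.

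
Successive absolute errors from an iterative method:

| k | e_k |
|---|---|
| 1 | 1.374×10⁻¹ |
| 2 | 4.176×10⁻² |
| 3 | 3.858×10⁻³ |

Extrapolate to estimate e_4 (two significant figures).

First estimate the order: p ≈ ln(e_3/e_2) / ln(e_2/e_1) = ln(3.858×10⁻³/4.176×10⁻²)/ln(4.176×10⁻²/1.374×10⁻¹) = ln(0.0923851)/ln(0.30393) ≈ 1.9999.
Then e_4 ≈ e_3·(e_3/e_2)^p = 3.858×10⁻³·(0.0923851)^1.9999 = 3.858×10⁻³·0.00853704 ≈ 3.294e-05.

3.3e-5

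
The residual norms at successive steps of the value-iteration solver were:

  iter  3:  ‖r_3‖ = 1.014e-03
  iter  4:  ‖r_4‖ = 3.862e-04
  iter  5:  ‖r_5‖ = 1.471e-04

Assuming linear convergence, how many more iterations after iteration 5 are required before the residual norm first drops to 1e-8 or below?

Rate ρ ≈ ‖r_5‖/‖r_4‖ = 1.471e-04/3.862e-04 = 0.3809.
After j more steps, ‖r_{5+j}‖ ≈ 1.471e-04·ρ^j; need ρ^j ≤ 1e-8/1.471e-04 = 6.7981e-05.
j ≥ ln(6.7981e-05)/ln(0.3809) = -9.5963/-0.96522 = 9.942.
So 10 more iterations are needed.

10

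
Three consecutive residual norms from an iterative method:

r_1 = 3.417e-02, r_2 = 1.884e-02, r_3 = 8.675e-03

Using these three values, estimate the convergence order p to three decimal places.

p ≈ ln(r_3/r_2) / ln(r_2/r_1)
  = ln(8.675e-03/1.884e-02) / ln(1.884e-02/3.417e-02)
  = ln(0.460456) / ln(0.551361)
  = -0.775538 / -0.595366 ≈ 1.302624

1.303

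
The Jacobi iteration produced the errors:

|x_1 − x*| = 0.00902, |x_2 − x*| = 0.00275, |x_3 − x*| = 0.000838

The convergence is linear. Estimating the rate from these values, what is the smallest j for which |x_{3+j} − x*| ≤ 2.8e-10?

Rate ρ ≈ |x_3 − x*|/|x_2 − x*| = 0.000838/0.00275 = 0.3047.
After j more steps, |x_{3+j} − x*| ≈ 0.000838·ρ^j; need ρ^j ≤ 2.8e-10/0.000838 = 3.34129e-07.
j ≥ ln(3.34129e-07)/ln(0.3047) = -14.9117/-1.18843 = 12.547.
So 13 more iterations are needed.

13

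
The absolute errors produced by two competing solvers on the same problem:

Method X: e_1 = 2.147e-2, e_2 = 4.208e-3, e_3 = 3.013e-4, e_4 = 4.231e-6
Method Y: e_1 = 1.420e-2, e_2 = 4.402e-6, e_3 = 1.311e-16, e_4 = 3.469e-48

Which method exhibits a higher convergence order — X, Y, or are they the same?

Method X: p ≈ ln(4.231e-6/3.013e-4)/ln(3.013e-4/4.208e-3) ≈ 1.62.
Method Y: p ≈ ln(3.469e-48/1.311e-16)/ln(1.311e-16/4.402e-6) ≈ 3.00.
Method Y has the higher order (≈3.0 vs ≈1.6).

Y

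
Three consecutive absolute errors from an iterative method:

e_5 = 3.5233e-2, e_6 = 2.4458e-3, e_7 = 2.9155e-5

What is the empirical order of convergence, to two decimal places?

p ≈ ln(e_7/e_6) / ln(e_6/e_5)
  = ln(2.9155e-5/2.4458e-3) / ln(2.4458e-3/3.5233e-2)
  = ln(0.0119204) / ln(0.0694179)
  = -4.42950 / -2.66761 ≈ 1.66048

1.66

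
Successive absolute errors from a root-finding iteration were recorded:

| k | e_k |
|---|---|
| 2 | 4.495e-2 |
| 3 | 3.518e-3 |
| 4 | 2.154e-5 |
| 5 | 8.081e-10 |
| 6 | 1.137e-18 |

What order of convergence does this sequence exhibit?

Consecutive ratios: e_6/e_5 = 1.137e-18/8.081e-10 = 1.407e-09, e_5/e_4 = 8.081e-10/2.154e-5 = 3.75162e-05.
p ≈ ln(1.407e-09)/ln(3.75162e-05) = -20.3818/-10.1907 ≈ 2.00.
So the convergence is quadratic (order 2).

2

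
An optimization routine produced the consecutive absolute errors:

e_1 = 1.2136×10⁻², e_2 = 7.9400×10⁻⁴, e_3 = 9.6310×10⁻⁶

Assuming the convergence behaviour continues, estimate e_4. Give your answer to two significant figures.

First estimate the order: p ≈ ln(e_3/e_2) / ln(e_2/e_1) = ln(9.6310×10⁻⁶/7.9400×10⁻⁴)/ln(7.9400×10⁻⁴/1.2136×10⁻²) = ln(0.0121297)/ln(0.0654252) ≈ 1.6180.
Then e_4 ≈ e_3·(e_3/e_2)^p = 9.6310×10⁻⁶·(0.0121297)^1.6180 = 9.6310×10⁻⁶·0.000793724 ≈ 7.644e-09.

7.6e-9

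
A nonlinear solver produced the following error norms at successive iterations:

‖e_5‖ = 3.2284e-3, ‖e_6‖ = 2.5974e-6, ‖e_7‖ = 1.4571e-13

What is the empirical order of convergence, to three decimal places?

p ≈ ln(‖e_7‖/‖e_6‖) / ln(‖e_6‖/‖e_5‖)
  = ln(1.4571e-13/2.5974e-6) / ln(2.5974e-6/3.2284e-3)
  = ln(5.60984e-08) / ln(0.000804547)
  = -16.696159 / -7.125231 ≈ 2.343245

2.343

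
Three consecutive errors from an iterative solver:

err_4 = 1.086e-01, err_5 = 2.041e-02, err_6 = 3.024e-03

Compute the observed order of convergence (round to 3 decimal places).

p ≈ ln(err_6/err_5) / ln(err_5/err_4)
  = ln(3.024e-03/2.041e-02) / ln(2.041e-02/1.086e-01)
  = ln(0.148163) / ln(0.187937)
  = -1.909442 / -1.671648 ≈ 1.142251

1.142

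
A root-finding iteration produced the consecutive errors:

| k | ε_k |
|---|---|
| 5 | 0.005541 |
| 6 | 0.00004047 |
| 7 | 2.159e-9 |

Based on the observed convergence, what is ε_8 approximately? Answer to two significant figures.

6.1e-18

First estimate the order: p ≈ ln(ε_7/ε_6) / ln(ε_6/ε_5) = ln(2.159e-9/0.00004047)/ln(0.00004047/0.005541) = ln(5.33482e-05)/ln(0.00730374) ≈ 2.0000.
Then ε_8 ≈ ε_7·(ε_7/ε_6)^p = 2.159e-9·(5.33482e-05)^2.0000 = 2.159e-9·2.84603e-09 ≈ 6.145e-18.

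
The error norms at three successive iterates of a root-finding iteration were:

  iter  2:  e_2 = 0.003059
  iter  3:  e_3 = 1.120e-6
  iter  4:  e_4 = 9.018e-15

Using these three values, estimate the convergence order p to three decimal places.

p ≈ ln(e_4/e_3) / ln(e_3/e_2)
  = ln(9.018e-15/1.120e-6) / ln(1.120e-6/0.003059)
  = ln(8.05179e-09) / ln(0.000366133)
  = -18.637371 / -7.912514 ≈ 2.355430

2.355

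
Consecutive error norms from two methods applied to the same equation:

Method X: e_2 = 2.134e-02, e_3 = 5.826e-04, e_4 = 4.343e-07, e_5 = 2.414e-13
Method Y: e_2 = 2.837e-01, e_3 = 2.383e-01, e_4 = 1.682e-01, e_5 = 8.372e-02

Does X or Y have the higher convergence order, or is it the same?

Method X: p ≈ ln(2.414e-13/4.343e-07)/ln(4.343e-07/5.826e-04) ≈ 2.00.
Method Y: p ≈ ln(8.372e-02/1.682e-01)/ln(1.682e-01/2.383e-01) ≈ 2.00.
Both orders ≈ 2.0 — effectively the same.

same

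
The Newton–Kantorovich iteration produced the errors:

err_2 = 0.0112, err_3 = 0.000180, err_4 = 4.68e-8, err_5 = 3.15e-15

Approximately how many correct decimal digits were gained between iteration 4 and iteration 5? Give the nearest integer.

7

Digits gained ≈ log₁₀(err_4/err_5) = log₁₀(4.68e-8/3.15e-15) = log₁₀(1.48571e+07) ≈ 7.172.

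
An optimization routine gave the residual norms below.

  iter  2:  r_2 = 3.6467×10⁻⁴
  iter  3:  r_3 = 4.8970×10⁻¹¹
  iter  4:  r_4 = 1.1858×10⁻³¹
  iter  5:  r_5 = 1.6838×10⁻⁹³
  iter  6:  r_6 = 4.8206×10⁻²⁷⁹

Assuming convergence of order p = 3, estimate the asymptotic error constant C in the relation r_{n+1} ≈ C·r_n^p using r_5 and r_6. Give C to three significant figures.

C ≈ r_6 / r_5^3
  = 4.8206×10⁻²⁷⁹ / (1.6838×10⁻⁹³)^3
  = 4.8206×10⁻²⁷⁹ / 4.77388e-279 ≈ 1.0098

1.01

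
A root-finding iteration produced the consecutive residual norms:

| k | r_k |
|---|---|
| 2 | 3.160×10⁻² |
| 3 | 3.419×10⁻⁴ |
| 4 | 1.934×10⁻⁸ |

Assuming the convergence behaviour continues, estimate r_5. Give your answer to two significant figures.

First estimate the order: p ≈ ln(r_4/r_3) / ln(r_3/r_2) = ln(1.934×10⁻⁸/3.419×10⁻⁴)/ln(3.419×10⁻⁴/3.160×10⁻²) = ln(5.65662e-05)/ln(0.0108196) ≈ 2.1607.
Then r_5 ≈ r_4·(r_4/r_3)^p = 1.934×10⁻⁸·(5.65662e-05)^2.1607 = 1.934×10⁻⁸·6.64584e-10 ≈ 1.285e-17.

1.3e-17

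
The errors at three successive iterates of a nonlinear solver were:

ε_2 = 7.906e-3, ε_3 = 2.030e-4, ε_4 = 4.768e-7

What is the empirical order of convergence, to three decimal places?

1.653

p ≈ ln(ε_4/ε_3) / ln(ε_3/ε_2)
  = ln(4.768e-7/2.030e-4) / ln(2.030e-4/7.906e-3)
  = ln(0.00234877) / ln(0.0256767)
  = -6.053863 / -3.662171 ≈ 1.653080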